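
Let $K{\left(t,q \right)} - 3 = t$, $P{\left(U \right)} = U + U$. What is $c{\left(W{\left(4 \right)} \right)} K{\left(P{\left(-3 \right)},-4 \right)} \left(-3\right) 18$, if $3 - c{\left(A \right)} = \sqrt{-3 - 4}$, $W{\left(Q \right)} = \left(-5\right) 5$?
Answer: $486 - 162 i \sqrt{7} \approx 486.0 - 428.61 i$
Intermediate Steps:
$P{\left(U \right)} = 2 U$
$W{\left(Q \right)} = -25$
$c{\left(A \right)} = 3 - i \sqrt{7}$ ($c{\left(A \right)} = 3 - \sqrt{-3 - 4} = 3 - \sqrt{-7} = 3 - i \sqrt{7}$)
$K{\left(t,q \right)} = 3 + t$
$c{\left(W{\left(4 \right)} \right)} K{\left(P{\left(-3 \right)},-4 \right)} \left(-3\right) 18 = \left(3 - i \sqrt{7}\right) \left(3 + 2 \left(-3\right)\right) \left(-3\right) 18 = \left(3 - i \sqrt{7}\right) \left(3 - 6\right) \left(-3\right) 18 = \left(3 - i \sqrt{7}\right) \left(-3\right) \left(-3\right) 18 = \left(-9 + 3 i \sqrt{7}\right) \left(-3\right) 18 = \left(27 - 9 i \sqrt{7}\right) 18 = 486 - 162 i \sqrt{7}$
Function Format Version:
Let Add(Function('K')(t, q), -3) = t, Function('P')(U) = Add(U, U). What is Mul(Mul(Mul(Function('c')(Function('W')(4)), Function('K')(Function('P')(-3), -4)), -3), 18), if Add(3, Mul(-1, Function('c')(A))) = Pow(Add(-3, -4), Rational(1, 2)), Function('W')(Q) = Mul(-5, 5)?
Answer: Add(486, Mul(-162, I, Pow(7, Rational(1, 2)))) ≈ Add(486.00, Mul(-428.61, I))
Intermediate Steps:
Function('P')(U) = Mul(2, U)
Function('W')(Q) = -25
Function('c')(A) = Add(3, Mul(-1, I, Pow(7, Rational(1, 2)))) (Function('c')(A) = Add(3, Mul(-1, Pow(Add(-3, -4), Rational(1, 2)))) = Add(3, Mul(-1, Pow(-7, Rational(1, 2)))) = Add(3, Mul(-1, Mul(I, Pow(7, Rational(1, 2))))) = Add(3, Mul(-1, I, Pow(7, Rational(1, 2)))))
Function('K')(t, q) = Add(3, t)
Mul(Mul(Mul(Function('c')(Function('W')(4)), Function('K')(Function('P')(-3), -4)), -3), 18) = Mul(Mul(Mul(Add(3, Mul(-1, I, Pow(7, Rational(1, 2)))), Add(3, Mul(2, -3))), -3), 18) = Mul(Mul(Mul(Add(3, Mul(-1, I, Pow(7, Rational(1, 2)))), Add(3, -6)), -3), 18) = Mul(Mul(Mul(Add(3, Mul(-1, I, Pow(7, Rational(1, 2)))), -3), -3), 18) = Mul(Mul(Add(-9, Mul(3, I, Pow(7, Rational(1, 2)))), -3), 18) = Mul(Add(27, Mul(-9, I, Pow(7, Rational(1, 2)))), 18) = Add(486, Mul(-162, I, Pow(7, Rational(1, 2))))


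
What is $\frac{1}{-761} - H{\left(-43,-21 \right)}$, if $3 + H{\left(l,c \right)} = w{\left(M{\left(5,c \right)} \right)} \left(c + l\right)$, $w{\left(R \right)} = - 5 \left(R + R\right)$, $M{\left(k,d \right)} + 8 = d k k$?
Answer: $\frac{259594602}{761} \approx 3.4112 \cdot 10^{5}$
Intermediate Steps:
$M{\left(k,d \right)} = -8 + d k^{2}$ ($M{\left(k,d \right)} = -8 + d k k = -8 + d k^{2}$)
$w{\left(R \right)} = - 10 R$ ($w{\left(R \right)} = - 5 \cdot 2 R = - 10 R$)
$H{\left(l,c \right)} = -3 + \left(80 - 250 c\right) \left(c + l\right)$ ($H{\left(l,c \right)} = -3 + - 10 \left(-8 + c 5^{2}\right) \left(c + l\right) = -3 + - 10 \left(-8 + c 25\right) \left(c + l\right) = -3 + - 10 \left(-8 + 25 c\right) \left(c + l\right) = -3 + \left(80 - 250 c\right) \left(c + l\right)$)
$\frac{1}{-761} - H{\left(-43,-21 \right)} = \frac{1}{-761} - \left(-3 + 10 \left(-21\right) \left(8 - -525\right) + 10 \left(-43\right) \left(8 - -525\right)\right) = - \frac{1}{761} - \left(-3 + 10 \left(-21\right) \left(8 + 525\right) + 10 \left(-43\right) \left(8 + 525\right)\right) = - \frac{1}{761} - \left(-3 + 10 \left(-21\right) 533 + 10 \left(-43\right) 533\right) = - \frac{1}{761} - \left(-3 - 111930 - 229190\right) = - \frac{1}{761} - -341123 = - \frac{1}{761} + 341123 = \frac{259594602}{761}$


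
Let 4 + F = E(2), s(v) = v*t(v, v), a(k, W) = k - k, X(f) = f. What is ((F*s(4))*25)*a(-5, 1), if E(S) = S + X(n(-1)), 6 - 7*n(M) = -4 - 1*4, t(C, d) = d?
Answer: 0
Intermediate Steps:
n(M) = 2 (n(M) = 6/7 - (-4 - 1*4)/7 = 6/7 - (-4 - 4)/7 = 6/7 - ⅐*(-8) = 6/7 + 8/7 = 2)
a(k, W) = 0
s(v) = v² (s(v) = v*v = v²)
E(S) = 2 + S (E(S) = S + 2 = 2 + S)
F = 0 (F = -4 + (2 + 2) = -4 + 4 = 0)
((F*s(4))*25)*a(-5, 1) = ((0*4²)*25)*0 = ((0*16)*25)*0 = (0*25)*0 = 0*0 = 0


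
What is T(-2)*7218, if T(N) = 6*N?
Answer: -86616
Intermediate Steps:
T(-2)*7218 = (6*(-2))*7218 = -12*7218 = -86616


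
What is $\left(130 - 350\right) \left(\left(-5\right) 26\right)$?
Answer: $28600$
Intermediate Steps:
$\left(130 - 350\right) \left(\left(-5\right) 26\right) = \left(-220\right) \left(-130\right) = 28600$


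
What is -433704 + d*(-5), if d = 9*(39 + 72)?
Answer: -438699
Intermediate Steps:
d = 999 (d = 9*111 = 999)
-433704 + d*(-5) = -433704 + 999*(-5) = -433704 - 4995 = -438699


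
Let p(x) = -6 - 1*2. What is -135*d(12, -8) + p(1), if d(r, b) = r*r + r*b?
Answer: -6488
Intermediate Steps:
p(x) = -8 (p(x) = -6 - 2 = -8)
d(r, b) = r² + b*r
-135*d(12, -8) + p(1) = -1620*(-8 + 12) - 8 = -1620*4 - 8 = -135*48 - 8 = -6480 - 8 = -6488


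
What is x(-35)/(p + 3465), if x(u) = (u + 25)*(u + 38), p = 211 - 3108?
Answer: -15/284 ≈ -0.052817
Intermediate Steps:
p = -2897
x(u) = (25 + u)*(38 + u)
x(-35)/(p + 3465) = (950 + (-35)**2 + 63*(-35))/(-2897 + 3465) = (950 + 1225 - 2205)/568 = -30*1/568 = -15/284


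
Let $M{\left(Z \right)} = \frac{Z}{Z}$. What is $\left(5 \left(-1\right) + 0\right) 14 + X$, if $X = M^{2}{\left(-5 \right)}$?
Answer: $-69$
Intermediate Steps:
$M{\left(Z \right)} = 1$
$X = 1$ ($X = 1^{2} = 1$)
$\left(5 \left(-1\right) + 0\right) 14 + X = \left(5 \left(-1\right) + 0\right) 14 + 1 = \left(-5 + 0\right) 14 + 1 = \left(-5\right) 14 + 1 = -70 + 1 = -69$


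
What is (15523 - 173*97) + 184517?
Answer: 183259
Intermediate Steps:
(15523 - 173*97) + 184517 = (15523 - 16781) + 184517 = -1258 + 184517 = 183259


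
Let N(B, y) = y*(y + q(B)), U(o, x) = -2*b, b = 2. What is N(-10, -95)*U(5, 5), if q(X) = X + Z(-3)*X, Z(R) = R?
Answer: -28500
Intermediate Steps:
q(X) = -2*X (q(X) = X - 3*X = -2*X)
U(o, x) = -4 (U(o, x) = -2*2 = -4)
N(B, y) = y*(y - 2*B)
N(-10, -95)*U(5, 5) = -95*(-95 - 2*(-10))*(-4) = -95*(-95 + 20)*(-4) = -95*(-75)*(-4) = 7125*(-4) = -28500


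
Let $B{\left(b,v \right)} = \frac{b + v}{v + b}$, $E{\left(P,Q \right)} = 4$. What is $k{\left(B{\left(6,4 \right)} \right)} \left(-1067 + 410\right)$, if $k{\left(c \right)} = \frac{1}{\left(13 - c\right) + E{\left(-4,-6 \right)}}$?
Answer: $- \frac{657}{16} \approx -41.063$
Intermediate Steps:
$B{\left(b,v \right)} = 1$ ($B{\left(b,v \right)} = \frac{b + v}{b + v} = 1$)
$k{\left(c \right)} = \frac{1}{17 - c}$ ($k{\left(c \right)} = \frac{1}{\left(13 - c\right) + 4} = \frac{1}{17 - c}$)
$k{\left(B{\left(6,4 \right)} \right)} \left(-1067 + 410\right) = \frac{-1067 + 410}{17 - 1} = \frac{1}{17 - 1} \left(-657\right) = \frac{1}{16} \left(-657\right) = - \frac{657}{16}$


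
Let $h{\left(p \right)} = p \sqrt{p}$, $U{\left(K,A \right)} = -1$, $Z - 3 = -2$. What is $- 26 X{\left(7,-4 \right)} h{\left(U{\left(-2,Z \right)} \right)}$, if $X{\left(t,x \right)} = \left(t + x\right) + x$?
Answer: $- 26 i \approx - 26.0 i$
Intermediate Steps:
$Z = 1$ ($Z = 3 - 2 = 1$)
$X{\left(t,x \right)} = t + 2 x$
$h{\left(p \right)} = p^{\frac{3}{2}}$
$- 26 X{\left(7,-4 \right)} h{\left(U{\left(-2,Z \right)} \right)} = - 26 \left(7 + 2 \left(-4\right)\right) \left(-1\right)^{\frac{3}{2}} = - 26 \left(7 - 8\right) \left(- i\right) = \left(-26\right) \left(-1\right) \left(- i\right) = 26 \left(- i\right) = - 26 i$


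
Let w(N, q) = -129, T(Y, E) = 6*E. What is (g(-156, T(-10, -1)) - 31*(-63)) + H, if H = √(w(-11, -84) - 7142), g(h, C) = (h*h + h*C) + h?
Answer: 27069 + I*√7271 ≈ 27069.0 + 85.27*I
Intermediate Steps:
g(h, C) = h + h² + C*h (g(h, C) = (h² + C*h) + h = h + h² + C*h)
H = I*√7271 (H = √(-129 - 7142) = √(-7271) = I*√7271 ≈ 85.27*I)
(g(-156, T(-10, -1)) - 31*(-63)) + H = (-156*(1 + 6*(-1) - 156) - 31*(-63)) + I*√7271 = (-156*(1 - 6 - 156) + 1953) + I*√7271 = (-156*(-161) + 1953) + I*√7271 = (25116 + 1953) + I*√7271 = 27069 + I*√7271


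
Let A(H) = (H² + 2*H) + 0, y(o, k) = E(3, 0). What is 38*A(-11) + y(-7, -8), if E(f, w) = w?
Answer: 3762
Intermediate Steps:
y(o, k) = 0
A(H) = H² + 2*H
38*A(-11) + y(-7, -8) = 38*(-11*(2 - 11)) + 0 = 38*(-11*(-9)) + 0 = 38*99 + 0 = 3762 + 0 = 3762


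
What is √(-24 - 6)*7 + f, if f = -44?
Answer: -44 + 7*I*√30 ≈ -44.0 + 38.341*I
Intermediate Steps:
√(-24 - 6)*7 + f = √(-24 - 6)*7 - 44 = √(-30)*7 - 44 = (I*√30)*7 - 44 = 7*I*√30 - 44 = -44 + 7*I*√30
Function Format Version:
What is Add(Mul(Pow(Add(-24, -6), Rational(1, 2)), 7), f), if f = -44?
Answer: Add(-44, Mul(7, I, Pow(30, Rational(1, 2)))) ≈ Add(-44.000, Mul(38.341, I))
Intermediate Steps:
Add(Mul(Pow(Add(-24, -6), Rational(1, 2)), 7), f) = Add(Mul(Pow(Add(-24, -6), Rational(1, 2)), 7), -44) = Add(Mul(Pow(-30, Rational(1, 2)), 7), -44) = Add(Mul(Mul(I, Pow(30, Rational(1, 2))), 7), -44) = Add(Mul(7, I, Pow(30, Rational(1, 2))), -44) = Add(-44, Mul(7, I, Pow(30, Rational(1, 2))))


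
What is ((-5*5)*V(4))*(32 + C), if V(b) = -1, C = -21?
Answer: 275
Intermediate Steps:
((-5*5)*V(4))*(32 + C) = (-5*5*(-1))*(32 - 21) = -25*(-1)*11 = 25*11 = 275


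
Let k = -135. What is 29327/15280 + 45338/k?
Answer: -137761099/412560 ≈ -333.92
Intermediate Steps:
29327/15280 + 45338/k = 29327/15280 + 45338/(-135) = 29327*(1/15280) + 45338*(-1/135) = 29327/15280 - 45338/135 = -137761099/412560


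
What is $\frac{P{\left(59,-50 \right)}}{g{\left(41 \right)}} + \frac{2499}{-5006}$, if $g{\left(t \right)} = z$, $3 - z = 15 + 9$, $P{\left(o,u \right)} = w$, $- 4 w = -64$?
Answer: $- \frac{132575}{105126} \approx -1.2611$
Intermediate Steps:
$w = 16$ ($w = \left(- \frac{1}{4}\right) \left(-64\right) = 16$)
$P{\left(o,u \right)} = 16$
$z = -21$ ($z = 3 - \left(15 + 9\right) = 3 - 24 = -21$)
$g{\left(t \right)} = -21$
$\frac{P{\left(59,-50 \right)}}{g{\left(41 \right)}} + \frac{2499}{-5006} = \frac{16}{-21} + \frac{2499}{-5006} = 16 \left(- \frac{1}{21}\right) + 2499 \left(- \frac{1}{5006}\right) = - \frac{16}{21} - \frac{2499}{5006} = - \frac{132575}{105126}$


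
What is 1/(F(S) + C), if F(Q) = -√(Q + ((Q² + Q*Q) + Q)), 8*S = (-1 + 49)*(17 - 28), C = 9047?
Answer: 9047/81839629 + 2*√2145/81839629 ≈ 0.00011168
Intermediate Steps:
S = -66 (S = ((-1 + 49)*(17 - 28))/8 = (48*(-11))/8 = (⅛)*(-528) = -66)
F(Q) = -√(2*Q + 2*Q²) (F(Q) = -√(Q + ((Q² + Q²) + Q)) = -√(Q + (2*Q² + Q)) = -√(Q + (Q + 2*Q²)) = -√(2*Q + 2*Q²))
1/(F(S) + C) = 1/(-√2*√(-66*(1 - 66)) + 9047) = 1/(-√2*√(-66*(-65)) + 9047) = 1/(-√2*√4290 + 9047) = 1/(-2*√2145 + 9047) = 1/(9047 - 2*√2145)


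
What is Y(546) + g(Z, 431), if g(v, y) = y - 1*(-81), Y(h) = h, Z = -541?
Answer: 1058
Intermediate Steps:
g(v, y) = 81 + y (g(v, y) = y + 81 = 81 + y)
Y(546) + g(Z, 431) = 546 + (81 + 431) = 546 + 512 = 1058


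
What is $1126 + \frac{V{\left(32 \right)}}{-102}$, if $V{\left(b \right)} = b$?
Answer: $\frac{57410}{51} \approx 1125.7$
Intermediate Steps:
$1126 + \frac{V{\left(32 \right)}}{-102} = 1126 + \frac{32}{-102} = 1126 + 32 \left(- \frac{1}{102}\right) = 1126 - \frac{16}{51} = \frac{57410}{51}$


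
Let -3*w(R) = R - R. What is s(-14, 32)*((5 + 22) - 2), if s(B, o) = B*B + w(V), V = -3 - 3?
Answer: 4900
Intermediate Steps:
V = -6
w(R) = 0 (w(R) = -(R - R)/3 = -⅓*0 = 0)
s(B, o) = B² (s(B, o) = B*B + 0 = B² + 0 = B²)
s(-14, 32)*((5 + 22) - 2) = (-14)²*((5 + 22) - 2) = 196*(27 - 2) = 196*25 = 4900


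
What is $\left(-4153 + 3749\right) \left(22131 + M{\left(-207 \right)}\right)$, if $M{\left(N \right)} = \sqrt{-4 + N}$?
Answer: $-8940924 - 404 i \sqrt{211} \approx -8.9409 \cdot 10^{6} - 5868.4 i$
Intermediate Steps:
$\left(-4153 + 3749\right) \left(22131 + M{\left(-207 \right)}\right) = \left(-4153 + 3749\right) \left(22131 + \sqrt{-4 - 207}\right) = - 404 \left(22131 + \sqrt{-211}\right) = - 404 \left(22131 + i \sqrt{211}\right) = -8940924 - 404 i \sqrt{211}$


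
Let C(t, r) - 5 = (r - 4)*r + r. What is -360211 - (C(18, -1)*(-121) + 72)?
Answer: -359194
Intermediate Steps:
C(t, r) = 5 + r + r*(-4 + r) (C(t, r) = 5 + ((r - 4)*r + r) = 5 + ((-4 + r)*r + r) = 5 + (r*(-4 + r) + r) = 5 + (r + r*(-4 + r)) = 5 + r + r*(-4 + r))
-360211 - (C(18, -1)*(-121) + 72) = -360211 - ((5 + (-1)² - 3*(-1))*(-121) + 72) = -360211 - ((5 + 1 + 3)*(-121) + 72) = -360211 - (9*(-121) + 72) = -360211 - (-1089 + 72) = -360211 - 1*(-1017) = -360211 + 1017 = -359194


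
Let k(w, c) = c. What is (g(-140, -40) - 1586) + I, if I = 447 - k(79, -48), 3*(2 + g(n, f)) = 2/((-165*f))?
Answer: -10820699/9900 ≈ -1093.0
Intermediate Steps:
g(n, f) = -2 - 2/(495*f) (g(n, f) = -2 + (2/((-165*f)))/3 = -2 + (2*(-1/(165*f)))/3 = -2 + (-2/(165*f))/3 = -2 - 2/(495*f))
I = 495 (I = 447 - 1*(-48) = 447 + 48 = 495)
(g(-140, -40) - 1586) + I = ((-2 - 2/495/(-40)) - 1586) + 495 = ((-2 - 2/495*(-1/40)) - 1586) + 495 = ((-2 + 1/9900) - 1586) + 495 = (-19799/9900 - 1586) + 495 = -15721199/9900 + 495 = -10820699/9900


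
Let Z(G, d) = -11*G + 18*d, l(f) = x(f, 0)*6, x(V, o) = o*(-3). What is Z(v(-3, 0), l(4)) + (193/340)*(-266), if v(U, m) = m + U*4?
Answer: -3229/170 ≈ -18.994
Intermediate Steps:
x(V, o) = -3*o
l(f) = 0 (l(f) = -3*0*6 = 0*6 = 0)
v(U, m) = m + 4*U
Z(v(-3, 0), l(4)) + (193/340)*(-266) = (-11*(0 + 4*(-3)) + 18*0) + (193/340)*(-266) = (-11*(0 - 12) + 0) + (193*(1/340))*(-266) = (-11*(-12) + 0) + (193/340)*(-266) = (132 + 0) - 25669/170 = 132 - 25669/170 = -3229/170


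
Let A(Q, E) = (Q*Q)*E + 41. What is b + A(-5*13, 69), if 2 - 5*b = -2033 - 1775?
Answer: 292328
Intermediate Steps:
A(Q, E) = 41 + E*Q² (A(Q, E) = Q²*E + 41 = E*Q² + 41 = 41 + E*Q²)
b = 762 (b = ⅖ - (-2033 - 1775)/5 = ⅖ - ⅕*(-3808) = ⅖ + 3808/5 = 762)
b + A(-5*13, 69) = 762 + (41 + 69*(-5*13)²) = 762 + (41 + 69*(-65)²) = 762 + (41 + 69*4225) = 762 + (41 + 291525) = 762 + 291566 = 292328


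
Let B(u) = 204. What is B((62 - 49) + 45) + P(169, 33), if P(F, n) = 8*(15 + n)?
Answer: 588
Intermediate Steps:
P(F, n) = 120 + 8*n
B((62 - 49) + 45) + P(169, 33) = 204 + (120 + 8*33) = 204 + (120 + 264) = 204 + 384 = 588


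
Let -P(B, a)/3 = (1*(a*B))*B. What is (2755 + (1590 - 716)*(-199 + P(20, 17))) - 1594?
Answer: -18002365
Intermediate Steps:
P(B, a) = -3*a*B² (P(B, a) = -3*1*(a*B)*B = -3*1*(B*a)*B = -3*B*a*B = -3*a*B²)
(2755 + (1590 - 716)*(-199 + P(20, 17))) - 1594 = (2755 + (1590 - 716)*(-199 - 3*17*20²)) - 1594 = (2755 + 874*(-199 - 3*17*400)) - 1594 = (2755 + 874*(-199 - 20400)) - 1594 = (2755 + 874*(-20599)) - 1594 = (2755 - 18003526) - 1594 = -18000771 - 1594 = -18002365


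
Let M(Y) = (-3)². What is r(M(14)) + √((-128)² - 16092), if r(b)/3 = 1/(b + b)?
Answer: ⅙ + 2*√73 ≈ 17.255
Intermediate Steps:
M(Y) = 9
r(b) = 3/(2*b) (r(b) = 3/(b + b) = 3/((2*b)) = 3*(1/(2*b)) = 3/(2*b))
r(M(14)) + √((-128)² - 16092) = (3/2)/9 + √((-128)² - 16092) = (3/2)*(⅑) + √(16384 - 16092) = ⅙ + √292 = ⅙ + 2*√73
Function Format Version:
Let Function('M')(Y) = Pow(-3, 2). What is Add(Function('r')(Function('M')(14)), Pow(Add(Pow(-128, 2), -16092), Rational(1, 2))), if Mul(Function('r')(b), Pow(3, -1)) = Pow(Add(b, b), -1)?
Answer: Add(Rational(1, 6), Mul(2, Pow(73, Rational(1, 2)))) ≈ 17.255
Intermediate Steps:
Function('M')(Y) = 9
Function('r')(b) = Mul(Rational(3, 2), Pow(b, -1)) (Function('r')(b) = Mul(3, Pow(Add(b, b), -1)) = Mul(3, Pow(Mul(2, b), -1)) = Mul(3, Mul(Rational(1, 2), Pow(b, -1))) = Mul(Rational(3, 2), Pow(b, -1)))
Add(Function('r')(Function('M')(14)), Pow(Add(Pow(-128, 2), -16092), Rational(1, 2))) = Add(Mul(Rational(3, 2), Pow(9, -1)), Pow(Add(Pow(-128, 2), -16092), Rational(1, 2))) = Add(Mul(Rational(3, 2), Rational(1, 9)), Pow(Add(16384, -16092), Rational(1, 2))) = Add(Rational(1, 6), Pow(292, Rational(1, 2))) = Add(Rational(1, 6), Mul(2, Pow(73, Rational(1, 2))))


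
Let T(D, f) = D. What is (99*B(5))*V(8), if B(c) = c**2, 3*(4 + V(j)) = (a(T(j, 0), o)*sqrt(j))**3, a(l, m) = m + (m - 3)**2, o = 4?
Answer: -9900 + 1650000*sqrt(2) ≈ 2.3236e+6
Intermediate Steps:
a(l, m) = m + (-3 + m)**2
V(j) = -4 + 125*j**(3/2)/3 (V(j) = -4 + ((4 + (-3 + 4)**2)*sqrt(j))**3/3 = -4 + ((4 + 1**2)*sqrt(j))**3/3 = -4 + ((4 + 1)*sqrt(j))**3/3 = -4 + (5*sqrt(j))**3/3 = -4 + (125*j**(3/2))/3 = -4 + 125*j**(3/2)/3)
(99*B(5))*V(8) = (99*5**2)*(-4 + 125*8**(3/2)/3) = (99*25)*(-4 + 125*(16*sqrt(2))/3) = 2475*(-4 + 2000*sqrt(2)/3) = -9900 + 1650000*sqrt(2)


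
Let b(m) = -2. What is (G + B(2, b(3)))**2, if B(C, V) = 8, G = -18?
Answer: 100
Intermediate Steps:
(G + B(2, b(3)))**2 = (-18 + 8)**2 = (-10)**2 = 100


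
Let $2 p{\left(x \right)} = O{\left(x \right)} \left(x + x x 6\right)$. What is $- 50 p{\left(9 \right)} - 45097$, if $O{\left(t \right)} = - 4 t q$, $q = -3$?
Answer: $-1381597$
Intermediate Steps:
$O{\left(t \right)} = 12 t$ ($O{\left(t \right)} = - 4 t \left(-3\right) = 12 t$)
$p{\left(x \right)} = 6 x \left(x + 6 x^{2}\right)$ ($p{\left(x \right)} = \frac{12 x \left(x + x x 6\right)}{2} = \frac{12 x \left(x + x^{2} \cdot 6\right)}{2} = \frac{12 x \left(x + 6 x^{2}\right)}{2} = 6 x \left(x + 6 x^{2}\right)$)
$- 50 p{\left(9 \right)} - 45097 = - 50 \cdot 9^{2} \left(6 + 36 \cdot 9\right) - 45097 = - 50 \cdot 81 \left(6 + 324\right) - 45097 = - 50 \cdot 81 \cdot 330 - 45097 = \left(-50\right) 26730 - 45097 = -1336500 - 45097 = -1381597$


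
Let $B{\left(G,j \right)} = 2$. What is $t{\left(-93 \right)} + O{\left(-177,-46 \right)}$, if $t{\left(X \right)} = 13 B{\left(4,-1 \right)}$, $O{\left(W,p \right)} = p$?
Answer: $-20$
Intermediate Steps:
$t{\left(X \right)} = 26$ ($t{\left(X \right)} = 13 \cdot 2 = 26$)
$t{\left(-93 \right)} + O{\left(-177,-46 \right)} = 26 - 46 = -20$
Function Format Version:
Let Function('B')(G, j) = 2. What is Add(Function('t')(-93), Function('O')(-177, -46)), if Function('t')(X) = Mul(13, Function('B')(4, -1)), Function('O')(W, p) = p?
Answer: -20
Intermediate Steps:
Function('t')(X) = 26 (Function('t')(X) = Mul(13, 2) = 26)
Add(Function('t')(-93), Function('O')(-177, -46)) = Add(26, -46) = -20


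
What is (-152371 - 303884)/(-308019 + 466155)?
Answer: -152085/52712 ≈ -2.8852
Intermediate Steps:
(-152371 - 303884)/(-308019 + 466155) = -456255/158136 = -456255*1/158136 = -152085/52712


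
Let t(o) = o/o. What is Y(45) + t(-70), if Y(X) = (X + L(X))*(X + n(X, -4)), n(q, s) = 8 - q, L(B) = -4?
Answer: 329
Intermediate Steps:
t(o) = 1
Y(X) = -32 + 8*X (Y(X) = (X - 4)*(X + (8 - X)) = (-4 + X)*8 = -32 + 8*X)
Y(45) + t(-70) = (-32 + 8*45) + 1 = (-32 + 360) + 1 = 328 + 1 = 329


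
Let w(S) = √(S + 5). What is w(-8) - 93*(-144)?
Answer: 13392 + I*√3 ≈ 13392.0 + 1.732*I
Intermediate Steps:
w(S) = √(5 + S)
w(-8) - 93*(-144) = √(5 - 8) - 93*(-144) = √(-3) + 13392 = I*√3 + 13392 = 13392 + I*√3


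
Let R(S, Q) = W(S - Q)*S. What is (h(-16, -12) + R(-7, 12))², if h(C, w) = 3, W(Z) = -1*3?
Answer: 576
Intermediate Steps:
W(Z) = -3
R(S, Q) = -3*S
(h(-16, -12) + R(-7, 12))² = (3 - 3*(-7))² = (3 + 21)² = 24² = 576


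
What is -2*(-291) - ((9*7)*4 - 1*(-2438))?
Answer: -2108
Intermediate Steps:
-2*(-291) - ((9*7)*4 - 1*(-2438)) = 582 - (63*4 + 2438) = 582 - (252 + 2438) = 582 - 1*2690 = 582 - 2690 = -2108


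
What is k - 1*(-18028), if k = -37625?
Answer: -19597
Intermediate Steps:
k - 1*(-18028) = -37625 - 1*(-18028) = -37625 + 18028 = -19597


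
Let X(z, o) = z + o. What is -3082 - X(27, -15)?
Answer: -3094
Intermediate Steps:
X(z, o) = o + z
-3082 - X(27, -15) = -3082 - (-15 + 27) = -3082 - 1*12 = -3082 - 12 = -3094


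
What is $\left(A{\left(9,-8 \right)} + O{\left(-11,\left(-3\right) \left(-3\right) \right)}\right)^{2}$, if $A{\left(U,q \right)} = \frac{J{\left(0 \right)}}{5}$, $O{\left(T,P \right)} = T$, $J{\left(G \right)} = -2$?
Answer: $\frac{3249}{25} \approx 129.96$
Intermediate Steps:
$A{\left(U,q \right)} = - \frac{2}{5}$
$\left(A{\left(9,-8 \right)} + O{\left(-11,\left(-3\right) \left(-3\right) \right)}\right)^{2} = \left(- \frac{2}{5} - 11\right)^{2} = \left(- \frac{57}{5}\right)^{2} = \frac{3249}{25}$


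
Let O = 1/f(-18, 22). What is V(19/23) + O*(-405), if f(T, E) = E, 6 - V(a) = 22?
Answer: -757/22 ≈ -34.409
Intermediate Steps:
V(a) = -16 (V(a) = 6 - 1*22 = 6 - 22 = -16)
O = 1/22 ≈ 0.045455
V(19/23) + O*(-405) = -16 + (1/22)*(-405) = -16 - 405/22 = -757/22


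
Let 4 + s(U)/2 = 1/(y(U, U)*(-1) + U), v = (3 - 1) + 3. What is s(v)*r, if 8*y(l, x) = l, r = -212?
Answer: 55968/35 ≈ 1599.1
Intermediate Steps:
v = 5 (v = 2 + 3 = 5)
y(l, x) = l/8
s(U) = -8 + 16/(7*U) (s(U) = -8 + 2/((U/8)*(-1) + U) = -8 + 2/(-U/8 + U) = -8 + 2/((7*U/8)) = -8 + 2*(8/(7*U)) = -8 + 16/(7*U))
s(v)*r = (-8 + (16/7)/5)*(-212) = (-8 + (16/7)*(⅕))*(-212) = (-8 + 16/35)*(-212) = -264/35*(-212) = 55968/35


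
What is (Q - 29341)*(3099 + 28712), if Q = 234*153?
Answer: 205530871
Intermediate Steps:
Q = 35802
(Q - 29341)*(3099 + 28712) = (35802 - 29341)*(3099 + 28712) = 6461*31811 = 205530871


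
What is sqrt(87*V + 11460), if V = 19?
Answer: 3*sqrt(1457) ≈ 114.51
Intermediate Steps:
sqrt(87*V + 11460) = sqrt(87*19 + 11460) = sqrt(1653 + 11460) = sqrt(13113) = 3*sqrt(1457)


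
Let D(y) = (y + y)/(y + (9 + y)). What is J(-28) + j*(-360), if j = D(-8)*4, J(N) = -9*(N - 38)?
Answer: -18882/7 ≈ -2697.4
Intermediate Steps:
D(y) = 2*y/(9 + 2*y) (D(y) = (2*y)/(9 + 2*y) = 2*y/(9 + 2*y))
J(N) = 342 - 9*N (J(N) = -9*(-38 + N) = 342 - 9*N)
j = 64/7 (j = (2*(-8)/(9 + 2*(-8)))*4 = (2*(-8)/(9 - 16))*4 = (2*(-8)/(-7))*4 = (2*(-8)*(-1/7))*4 = (16/7)*4 = 64/7 ≈ 9.1429)
J(-28) + j*(-360) = (342 - 9*(-28)) + (64/7)*(-360) = (342 + 252) - 23040/7 = 594 - 23040/7 = -18882/7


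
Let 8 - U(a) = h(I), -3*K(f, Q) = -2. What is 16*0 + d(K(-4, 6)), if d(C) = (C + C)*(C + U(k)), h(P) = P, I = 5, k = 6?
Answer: 44/9 ≈ 4.8889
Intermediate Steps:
K(f, Q) = 2/3 (K(f, Q) = -1/3*(-2) = 2/3)
U(a) = 3 (U(a) = 8 - 1*5 = 8 - 5 = 3)
d(C) = 2*C*(3 + C) (d(C) = (C + C)*(C + 3) = (2*C)*(3 + C) = 2*C*(3 + C))
16*0 + d(K(-4, 6)) = 16*0 + 2*(2/3)*(3 + 2/3) = 0 + 2*(2/3)*(11/3) = 0 + 44/9 = 44/9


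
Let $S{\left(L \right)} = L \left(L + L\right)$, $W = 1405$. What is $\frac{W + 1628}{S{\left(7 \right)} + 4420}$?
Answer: $\frac{337}{502} \approx 0.67131$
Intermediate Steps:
$S{\left(L \right)} = 2 L^{2}$ ($S{\left(L \right)} = L 2 L = 2 L^{2}$)
$\frac{W + 1628}{S{\left(7 \right)} + 4420} = \frac{1405 + 1628}{2 \cdot 7^{2} + 4420} = \frac{3033}{2 \cdot 49 + 4420} = \frac{3033}{98 + 4420} = \frac{3033}{4518} = 3033 \cdot \frac{1}{4518} = \frac{337}{502}$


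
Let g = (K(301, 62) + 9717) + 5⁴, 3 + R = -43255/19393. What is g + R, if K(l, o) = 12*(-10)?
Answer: 4832532/473 ≈ 10217.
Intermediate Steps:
K(l, o) = -120
R = -2474/473 (R = -3 - 43255/19393 = -3 - 43255*1/19393 = -3 - 1055/473 = -2474/473 ≈ -5.2304)
g = 10222 (g = (-120 + 9717) + 5⁴ = 9597 + 625 = 10222)
g + R = 10222 - 2474/473 = 4832532/473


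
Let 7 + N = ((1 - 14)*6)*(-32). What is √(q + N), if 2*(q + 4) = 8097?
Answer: √26134/2 ≈ 80.830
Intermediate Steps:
q = 8089/2 (q = -4 + (½)*8097 = -4 + 8097/2 = 8089/2 ≈ 4044.5)
N = 2489 (N = -7 + ((1 - 14)*6)*(-32) = -7 - 13*6*(-32) = -7 - 78*(-32) = -7 + 2496 = 2489)
√(q + N) = √(8089/2 + 2489) = √(13067/2) = √26134/2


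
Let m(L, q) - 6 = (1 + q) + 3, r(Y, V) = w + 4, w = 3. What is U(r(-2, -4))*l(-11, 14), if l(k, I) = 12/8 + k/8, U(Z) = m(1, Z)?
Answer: 17/8 ≈ 2.1250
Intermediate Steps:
r(Y, V) = 7 (r(Y, V) = 3 + 4 = 7)
m(L, q) = 10 + q (m(L, q) = 6 + ((1 + q) + 3) = 6 + (4 + q) = 10 + q)
U(Z) = 10 + Z
l(k, I) = 3/2 + k/8 (l(k, I) = 12*(⅛) + k*(⅛) = 3/2 + k/8)
U(r(-2, -4))*l(-11, 14) = (10 + 7)*(3/2 + (⅛)*(-11)) = 17*(3/2 - 11/8) = 17*(⅛) = 17/8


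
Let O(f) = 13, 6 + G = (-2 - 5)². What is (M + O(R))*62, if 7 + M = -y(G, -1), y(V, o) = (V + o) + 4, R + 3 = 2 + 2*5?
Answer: -2480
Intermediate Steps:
R = 9 (R = -3 + (2 + 2*5) = -3 + (2 + 10) = -3 + 12 = 9)
G = 43 (G = -6 + (-2 - 5)² = -6 + (-7)² = -6 + 49 = 43)
y(V, o) = 4 + V + o
M = -53 (M = -7 - (4 + 43 - 1) = -7 - 1*46 = -7 - 46 = -53)
(M + O(R))*62 = (-53 + 13)*62 = -40*62 = -2480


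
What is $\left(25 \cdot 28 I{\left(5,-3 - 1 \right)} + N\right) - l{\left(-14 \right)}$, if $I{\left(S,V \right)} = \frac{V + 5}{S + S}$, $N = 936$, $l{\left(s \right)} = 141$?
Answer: $865$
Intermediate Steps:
$I{\left(S,V \right)} = \frac{5 + V}{2 S}$
$\left(25 \cdot 28 I{\left(5,-3 - 1 \right)} + N\right) - l{\left(-14 \right)} = \left(25 \cdot 28 \frac{5 - 4}{2 \cdot 5} + 936\right) - 141 = \left(700 \cdot \frac{1}{2} \cdot \frac{1}{5} \left(5 - 4\right) + 936\right) - 141 = \left(700 \cdot \frac{1}{2} \cdot \frac{1}{5} \cdot 1 + 936\right) - 141 = \left(700 \cdot \frac{1}{10} + 936\right) - 141 = \left(70 + 936\right) - 141 = 1006 - 141 = 865$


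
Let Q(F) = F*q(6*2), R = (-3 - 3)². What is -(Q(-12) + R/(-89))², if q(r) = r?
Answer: -165173904/7921 ≈ -20853.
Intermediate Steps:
R = 36 (R = (-6)² = 36)
Q(F) = 12*F (Q(F) = F*(6*2) = F*12 = 12*F)
-(Q(-12) + R/(-89))² = -(12*(-12) + 36/(-89))² = -(-144 + 36*(-1/89))² = -(-144 - 36/89)² = -(-12852/89)² = -1*165173904/7921 = -165173904/7921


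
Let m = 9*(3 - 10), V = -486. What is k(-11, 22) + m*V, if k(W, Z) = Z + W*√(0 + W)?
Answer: 30640 - 11*I*√11 ≈ 30640.0 - 36.483*I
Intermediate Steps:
m = -63 (m = 9*(-7) = -63)
k(W, Z) = Z + W^(3/2) (k(W, Z) = Z + W*√W = Z + W^(3/2))
k(-11, 22) + m*V = (22 + (-11)^(3/2)) - 63*(-486) = (22 - 11*I*√11) + 30618 = 30640 - 11*I*√11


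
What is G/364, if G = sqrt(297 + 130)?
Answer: sqrt(427)/364 ≈ 0.056769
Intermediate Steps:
G = sqrt(427) ≈ 20.664
G/364 = sqrt(427)/364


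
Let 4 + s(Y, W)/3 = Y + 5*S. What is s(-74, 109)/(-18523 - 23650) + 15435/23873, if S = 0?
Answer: 656526537/1006796029 ≈ 0.65209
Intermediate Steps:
s(Y, W) = -12 + 3*Y (s(Y, W) = -12 + 3*(Y + 5*0) = -12 + 3*(Y + 0) = -12 + 3*Y)
s(-74, 109)/(-18523 - 23650) + 15435/23873 = (-12 + 3*(-74))/(-18523 - 23650) + 15435/23873 = (-12 - 222)/(-42173) + 15435*(1/23873) = -234*(-1/42173) + 15435/23873 = 234/42173 + 15435/23873 = 656526537/1006796029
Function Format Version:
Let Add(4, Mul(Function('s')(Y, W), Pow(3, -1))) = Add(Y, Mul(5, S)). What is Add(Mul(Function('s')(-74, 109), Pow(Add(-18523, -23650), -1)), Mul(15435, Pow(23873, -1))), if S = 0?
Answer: Rational(656526537, 1006796029) ≈ 0.65209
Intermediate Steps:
Function('s')(Y, W) = Add(-12, Mul(3, Y)) (Function('s')(Y, W) = Add(-12, Mul(3, Add(Y, Mul(5, 0)))) = Add(-12, Mul(3, Add(Y, 0))) = Add(-12, Mul(3, Y)))
Add(Mul(Function('s')(-74, 109), Pow(Add(-18523, -23650), -1)), Mul(15435, Pow(23873, -1))) = Add(Mul(Add(-12, Mul(3, -74)), Pow(Add(-18523, -23650), -1)), Mul(15435, Pow(23873, -1))) = Add(Mul(Add(-12, -222), Pow(-42173, -1)), Mul(15435, Rational(1, 23873))) = Add(Mul(-234, Rational(-1, 42173)), Rational(15435, 23873)) = Add(Rational(234, 42173), Rational(15435, 23873)) = Rational(656526537, 1006796029)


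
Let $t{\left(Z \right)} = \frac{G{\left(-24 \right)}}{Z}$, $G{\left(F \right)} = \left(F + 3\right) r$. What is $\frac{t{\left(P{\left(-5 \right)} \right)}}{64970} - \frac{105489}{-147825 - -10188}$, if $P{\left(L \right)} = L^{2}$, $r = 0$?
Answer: $\frac{11721}{15293} \approx 0.76643$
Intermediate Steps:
$G{\left(F \right)} = 0$ ($G{\left(F \right)} = \left(F + 3\right) 0 = \left(3 + F\right) 0 = 0$)
$t{\left(Z \right)} = 0$ ($t{\left(Z \right)} = \frac{0}{Z} = 0$)
$\frac{t{\left(P{\left(-5 \right)} \right)}}{64970} - \frac{105489}{-147825 - -10188} = \frac{0}{64970} - \frac{105489}{-147825 - -10188} = 0 \cdot \frac{1}{64970} - \frac{105489}{-147825 + 10188} = 0 - \frac{105489}{-137637} = 0 - - \frac{11721}{15293} = 0 + \frac{11721}{15293} = \frac{11721}{15293}$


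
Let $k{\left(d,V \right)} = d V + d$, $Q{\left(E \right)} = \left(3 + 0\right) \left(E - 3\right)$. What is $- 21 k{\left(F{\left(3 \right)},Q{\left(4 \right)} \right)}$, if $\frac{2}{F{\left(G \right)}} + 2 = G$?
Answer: $-168$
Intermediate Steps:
$Q{\left(E \right)} = -9 + 3 E$ ($Q{\left(E \right)} = 3 \left(-3 + E\right) = -9 + 3 E$)
$F{\left(G \right)} = \frac{2}{-2 + G}$
$k{\left(d,V \right)} = d + V d$ ($k{\left(d,V \right)} = V d + d = d + V d$)
$- 21 k{\left(F{\left(3 \right)},Q{\left(4 \right)} \right)} = - 21 \frac{2}{-2 + 3} \left(1 + \left(-9 + 3 \cdot 4\right)\right) = - 21 \cdot \frac{2}{1} \left(1 + \left(-9 + 12\right)\right) = - 21 \cdot 2 \cdot 1 \left(1 + 3\right) = - 21 \cdot 2 \cdot 4 = \left(-21\right) 8 = -168$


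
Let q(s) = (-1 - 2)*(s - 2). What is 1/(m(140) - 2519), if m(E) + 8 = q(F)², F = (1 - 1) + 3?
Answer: -1/2518 ≈ -0.00039714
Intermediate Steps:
F = 3 (F = 0 + 3 = 3)
q(s) = 6 - 3*s (q(s) = -3*(-2 + s) = 6 - 3*s)
m(E) = 1 (m(E) = -8 + (6 - 3*3)² = -8 + (6 - 9)² = -8 + (-3)² = -8 + 9 = 1)
1/(m(140) - 2519) = 1/(1 - 2519) = 1/(-2518) = -1/2518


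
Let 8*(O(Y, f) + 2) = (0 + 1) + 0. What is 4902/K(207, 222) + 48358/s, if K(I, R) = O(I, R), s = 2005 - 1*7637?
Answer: -36931647/14080 ≈ -2623.0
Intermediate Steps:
s = -5632 (s = 2005 - 7637 = -5632)
O(Y, f) = -15/8 (O(Y, f) = -2 + ((0 + 1) + 0)/8 = -2 + (1 + 0)/8 = -2 + (1/8)*1 = -2 + 1/8 = -15/8)
K(I, R) = -15/8
4902/K(207, 222) + 48358/s = 4902/(-15/8) + 48358/(-5632) = 4902*(-8/15) + 48358*(-1/5632) = -13072/5 - 24179/2816 = -36931647/14080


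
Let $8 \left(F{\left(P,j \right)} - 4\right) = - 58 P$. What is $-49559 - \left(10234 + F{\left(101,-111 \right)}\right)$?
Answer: $- \frac{236259}{4} \approx -59065.0$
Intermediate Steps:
$F{\left(P,j \right)} = 4 - \frac{29 P}{4}$ ($F{\left(P,j \right)} = 4 + \frac{\left(-58\right) P}{8} = 4 - \frac{29 P}{4}$)
$-49559 - \left(10234 + F{\left(101,-111 \right)}\right) = -49559 - \left(10234 + \left(4 - \frac{2929}{4}\right)\right) = -49559 - \left(10234 - \frac{2913}{4}\right) = -49559 - \frac{38023}{4} = - \frac{236259}{4}$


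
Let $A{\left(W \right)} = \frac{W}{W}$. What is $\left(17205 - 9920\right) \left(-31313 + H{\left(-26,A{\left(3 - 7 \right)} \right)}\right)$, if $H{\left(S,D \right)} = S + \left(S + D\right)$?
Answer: $-228486740$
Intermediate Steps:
$A{\left(W \right)} = 1$
$H{\left(S,D \right)} = D + 2 S$ ($H{\left(S,D \right)} = S + \left(D + S\right) = D + 2 S$)
$\left(17205 - 9920\right) \left(-31313 + H{\left(-26,A{\left(3 - 7 \right)} \right)}\right) = \left(17205 - 9920\right) \left(-31313 + \left(1 + 2 \left(-26\right)\right)\right) = 7285 \left(-31313 + \left(1 - 52\right)\right) = 7285 \left(-31313 - 51\right) = 7285 \left(-31364\right) = -228486740$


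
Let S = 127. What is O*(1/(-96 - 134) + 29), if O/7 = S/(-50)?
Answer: -5928741/11500 ≈ -515.54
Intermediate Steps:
O = -889/50 (O = 7*(127/(-50)) = 7*(127*(-1/50)) = 7*(-127/50) = -889/50 ≈ -17.780)
O*(1/(-96 - 134) + 29) = -889*(1/(-96 - 134) + 29)/50 = -889*(1/(-230) + 29)/50 = -889*(-1/230 + 29)/50 = -889/50*6669/230 = -5928741/11500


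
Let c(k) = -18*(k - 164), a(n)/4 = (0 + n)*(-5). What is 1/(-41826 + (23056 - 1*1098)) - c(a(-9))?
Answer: 5721983/19868 ≈ 288.00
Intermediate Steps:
a(n) = -20*n (a(n) = 4*((0 + n)*(-5)) = 4*(n*(-5)) = 4*(-5*n) = -20*n)
c(k) = 2952 - 18*k (c(k) = -18*(-164 + k) = 2952 - 18*k)
1/(-41826 + (23056 - 1*1098)) - c(a(-9)) = 1/(-41826 + (23056 - 1*1098)) - (2952 - (-360)*(-9)) = 1/(-41826 + (23056 - 1098)) - (2952 - 18*180) = 1/(-41826 + 21958) - (2952 - 3240) = 1/(-19868) - 1*(-288) = -1/19868 + 288 = 5721983/19868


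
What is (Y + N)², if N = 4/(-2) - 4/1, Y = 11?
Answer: 25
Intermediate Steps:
N = -6 (N = 4*(-½) - 4*1 = -2 - 4 = -6)
(Y + N)² = (11 - 6)² = 5² = 25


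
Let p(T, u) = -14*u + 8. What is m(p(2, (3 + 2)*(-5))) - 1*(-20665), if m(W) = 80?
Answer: 20745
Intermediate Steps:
p(T, u) = 8 - 14*u
m(p(2, (3 + 2)*(-5))) - 1*(-20665) = 80 - 1*(-20665) = 80 + 20665 = 20745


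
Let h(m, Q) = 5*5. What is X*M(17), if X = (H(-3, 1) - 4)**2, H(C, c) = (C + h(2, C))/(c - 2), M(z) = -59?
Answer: -39884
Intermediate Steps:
h(m, Q) = 25
H(C, c) = (25 + C)/(-2 + c) (H(C, c) = (C + 25)/(c - 2) = (25 + C)/(-2 + c))
X = 676 (X = ((25 - 3)/(-2 + 1) - 4)**2 = (22/(-1) - 4)**2 = (-1*22 - 4)**2 = (-22 - 4)**2 = (-26)**2 = 676)
X*M(17) = 676*(-59) = -39884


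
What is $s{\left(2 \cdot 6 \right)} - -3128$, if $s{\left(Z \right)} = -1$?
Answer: $3127$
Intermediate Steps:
$s{\left(2 \cdot 6 \right)} - -3128 = -1 - -3128 = -1 + 3128 = 3127$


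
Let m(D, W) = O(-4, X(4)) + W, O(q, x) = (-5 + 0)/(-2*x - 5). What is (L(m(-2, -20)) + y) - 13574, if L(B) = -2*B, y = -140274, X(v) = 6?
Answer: -2614746/17 ≈ -1.5381e+5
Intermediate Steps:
O(q, x) = -5/(-5 - 2*x)
m(D, W) = 5/17 + W (m(D, W) = 5/(5 + 2*6) + W = 5/(5 + 12) + W = 5/17 + W)
(L(m(-2, -20)) + y) - 13574 = (-2*(5/17 - 20) - 140274) - 13574 = (-2*(-335/17) - 140274) - 13574 = (670/17 - 140274) - 13574 = -2383988/17 - 13574 = -2614746/17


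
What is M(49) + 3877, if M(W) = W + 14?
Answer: 3940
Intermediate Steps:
M(W) = 14 + W
M(49) + 3877 = (14 + 49) + 3877 = 63 + 3877 = 3940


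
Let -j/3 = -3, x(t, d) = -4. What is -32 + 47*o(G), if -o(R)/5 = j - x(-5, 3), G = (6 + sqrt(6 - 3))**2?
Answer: -3087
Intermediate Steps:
j = 9 (j = -3*(-3) = 9)
G = (6 + sqrt(3))**2 ≈ 59.785
o(R) = -65 (o(R) = -5*(9 - 1*(-4)) = -5*(9 + 4) = -5*13 = -65)
-32 + 47*o(G) = -32 + 47*(-65) = -32 - 3055 = -3087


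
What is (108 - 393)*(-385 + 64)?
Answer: 91485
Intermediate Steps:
(108 - 393)*(-385 + 64) = -285*(-321) = 91485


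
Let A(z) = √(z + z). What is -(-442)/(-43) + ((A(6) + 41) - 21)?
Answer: 418/43 + 2*√3 ≈ 13.185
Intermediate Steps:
A(z) = √2*√z (A(z) = √(2*z) = √2*√z)
-(-442)/(-43) + ((A(6) + 41) - 21) = -(-442)/(-43) + ((√2*√6 + 41) - 21) = -(-442)*(-1)/43 + ((2*√3 + 41) - 21) = -26*17/43 + ((41 + 2*√3) - 21) = -442/43 + (20 + 2*√3) = 418/43 + 2*√3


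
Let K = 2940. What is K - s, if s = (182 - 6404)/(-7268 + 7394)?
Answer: 62777/21 ≈ 2989.4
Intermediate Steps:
s = -1037/21 (s = -6222/126 = -6222*1/126 = -1037/21 ≈ -49.381)
K - s = 2940 - 1*(-1037/21) = 2940 + 1037/21 = 62777/21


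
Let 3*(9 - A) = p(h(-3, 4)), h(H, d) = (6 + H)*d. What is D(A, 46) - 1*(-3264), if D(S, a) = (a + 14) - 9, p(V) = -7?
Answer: 3315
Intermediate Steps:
h(H, d) = d*(6 + H)
A = 34/3 (A = 9 - ⅓*(-7) = 9 + 7/3 = 34/3 ≈ 11.333)
D(S, a) = 5 + a (D(S, a) = (14 + a) - 9 = 5 + a)
D(A, 46) - 1*(-3264) = (5 + 46) - 1*(-3264) = 51 + 3264 = 3315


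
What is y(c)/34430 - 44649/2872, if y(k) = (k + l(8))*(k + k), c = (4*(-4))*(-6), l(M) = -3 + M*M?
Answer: -725345751/49441480 ≈ -14.671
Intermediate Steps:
l(M) = -3 + M²
c = 96 (c = -16*(-6) = 96)
y(k) = 2*k*(61 + k) (y(k) = (k + (-3 + 8²))*(k + k) = (k + (-3 + 64))*(2*k) = (k + 61)*(2*k) = (61 + k)*(2*k) = 2*k*(61 + k))
y(c)/34430 - 44649/2872 = (2*96*(61 + 96))/34430 - 44649/2872 = (2*96*157)*(1/34430) - 44649*1/2872 = 30144*(1/34430) - 44649/2872 = 15072/17215 - 44649/2872 = -725345751/49441480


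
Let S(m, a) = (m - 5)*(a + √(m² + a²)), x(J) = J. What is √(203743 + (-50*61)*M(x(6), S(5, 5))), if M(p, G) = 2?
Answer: √197643 ≈ 444.57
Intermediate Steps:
S(m, a) = (-5 + m)*(a + √(a² + m²))
√(203743 + (-50*61)*M(x(6), S(5, 5))) = √(203743 - 50*61*2) = √(203743 - 3050*2) = √(203743 - 6100) = √197643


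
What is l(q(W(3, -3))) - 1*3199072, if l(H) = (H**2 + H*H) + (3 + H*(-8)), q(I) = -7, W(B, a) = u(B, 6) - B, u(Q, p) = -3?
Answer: -3198915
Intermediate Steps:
W(B, a) = -3 - B
l(H) = 3 - 8*H + 2*H**2 (l(H) = (H**2 + H**2) + (3 - 8*H) = 2*H**2 + (3 - 8*H) = 3 - 8*H + 2*H**2)
l(q(W(3, -3))) - 1*3199072 = (3 - 8*(-7) + 2*(-7)**2) - 1*3199072 = (3 + 56 + 2*49) - 3199072 = (3 + 56 + 98) - 3199072 = 157 - 3199072 = -3198915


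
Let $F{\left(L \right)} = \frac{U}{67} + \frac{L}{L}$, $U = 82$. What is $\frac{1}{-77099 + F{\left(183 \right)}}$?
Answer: $- \frac{67}{5165484} \approx -1.2971 \cdot 10^{-5}$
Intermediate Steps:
$F{\left(L \right)} = \frac{149}{67}$ ($F{\left(L \right)} = \frac{82}{67} + \frac{L}{L} = 82 \cdot \frac{1}{67} + 1 = \frac{82}{67} + 1 = \frac{149}{67}$)
$\frac{1}{-77099 + F{\left(183 \right)}} = \frac{1}{-77099 + \frac{149}{67}} = \frac{1}{- \frac{5165484}{67}} = - \frac{67}{5165484}$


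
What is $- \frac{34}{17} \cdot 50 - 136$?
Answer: $-236$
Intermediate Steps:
$- \frac{34}{17} \cdot 50 - 136 = \left(-34\right) \frac{1}{17} \cdot 50 - 136 = \left(-2\right) 50 - 136 = -100 - 136 = -236$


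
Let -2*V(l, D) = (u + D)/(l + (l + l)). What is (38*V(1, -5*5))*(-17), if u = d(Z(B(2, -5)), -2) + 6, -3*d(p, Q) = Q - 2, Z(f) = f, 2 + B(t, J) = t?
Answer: -17119/9 ≈ -1902.1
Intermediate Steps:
B(t, J) = -2 + t
d(p, Q) = ⅔ - Q/3 (d(p, Q) = -(Q - 2)/3 = -(-2 + Q)/3 = ⅔ - Q/3)
u = 22/3 (u = (⅔ - ⅓*(-2)) + 6 = (⅔ + ⅔) + 6 = 4/3 + 6 = 22/3 ≈ 7.3333)
V(l, D) = -(22/3 + D)/(6*l) (V(l, D) = -(22/3 + D)/(2*(l + (l + l))) = -(22/3 + D)/(2*(l + 2*l)) = -(22/3 + D)/(2*(3*l)) = -(22/3 + D)*1/(3*l)/2 = -(22/3 + D)/(6*l))
(38*V(1, -5*5))*(-17) = (38*((1/18)*(-22 - (-15)*5)/1))*(-17) = (38*((1/18)*1*(-22 - 3*(-25))))*(-17) = (38*((1/18)*1*(-22 + 75)))*(-17) = (38*((1/18)*1*53))*(-17) = (38*(53/18))*(-17) = (1007/9)*(-17) = -17119/9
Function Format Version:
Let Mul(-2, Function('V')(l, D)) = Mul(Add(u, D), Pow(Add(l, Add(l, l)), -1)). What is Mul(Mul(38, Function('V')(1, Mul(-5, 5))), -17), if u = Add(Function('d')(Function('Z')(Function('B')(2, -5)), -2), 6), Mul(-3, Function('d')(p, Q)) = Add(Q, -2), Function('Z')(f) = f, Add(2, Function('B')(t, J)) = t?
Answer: Rational(-17119, 9) ≈ -1902.1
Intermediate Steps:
Function('B')(t, J) = Add(-2, t)
Function('d')(p, Q) = Add(Rational(2, 3), Mul(Rational(-1, 3), Q)) (Function('d')(p, Q) = Mul(Rational(-1, 3), Add(Q, -2)) = Mul(Rational(-1, 3), Add(-2, Q)) = Add(Rational(2, 3), Mul(Rational(-1, 3), Q)))
u = Rational(22, 3) (u = Add(Add(Rational(2, 3), Mul(Rational(-1, 3), -2)), 6) = Add(Add(Rational(2, 3), Rational(2, 3)), 6) = Add(Rational(4, 3), 6) = Rational(22, 3) ≈ 7.3333)
Function('V')(l, D) = Mul(Rational(-1, 6), Pow(l, -1), Add(Rational(22, 3), D)) (Function('V')(l, D) = Mul(Rational(-1, 2), Mul(Add(Rational(22, 3), D), Pow(Add(l, Add(l, l)), -1))) = Mul(Rational(-1, 2), Mul(Add(Rational(22, 3), D), Pow(Add(l, Mul(2, l)), -1))) = Mul(Rational(-1, 2), Mul(Add(Rational(22, 3), D), Pow(Mul(3, l), -1))) = Mul(Rational(-1, 2), Mul(Add(Rational(22, 3), D), Mul(Rational(1, 3), Pow(l, -1)))) = Mul(Rational(-1, 2), Mul(Rational(1, 3), Pow(l, -1), Add(Rational(22, 3), D))) = Mul(Rational(-1, 6), Pow(l, -1), Add(Rational(22, 3), D)))
Mul(Mul(38, Function('V')(1, Mul(-5, 5))), -17) = Mul(Mul(38, Mul(Rational(1, 18), Pow(1, -1), Add(-22, Mul(-3, Mul(-5, 5))))), -17) = Mul(Mul(38, Mul(Rational(1, 18), 1, Add(-22, Mul(-3, -25)))), -17) = Mul(Mul(38, Mul(Rational(1, 18), 1, Add(-22, 75))), -17) = Mul(Mul(38, Mul(Rational(1, 18), 1, 53)), -17) = Mul(Mul(38, Rational(53, 18)), -17) = Mul(Rational(1007, 9), -17) = Rational(-17119, 9)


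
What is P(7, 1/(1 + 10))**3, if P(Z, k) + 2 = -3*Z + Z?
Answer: -4096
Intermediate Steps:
P(Z, k) = -2 - 2*Z (P(Z, k) = -2 + (-3*Z + Z) = -2 - 2*Z)
P(7, 1/(1 + 10))**3 = (-2 - 2*7)**3 = (-2 - 14)**3 = (-16)**3 = -4096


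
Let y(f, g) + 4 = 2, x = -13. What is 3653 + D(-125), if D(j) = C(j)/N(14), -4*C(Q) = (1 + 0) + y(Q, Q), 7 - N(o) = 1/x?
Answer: 1344317/368 ≈ 3653.0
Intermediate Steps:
y(f, g) = -2 (y(f, g) = -4 + 2 = -2)
N(o) = 92/13 (N(o) = 7 - 1/(-13) = 7 - 1*(-1/13) = 7 + 1/13 = 92/13)
C(Q) = ¼ (C(Q) = -((1 + 0) - 2)/4 = -(1 - 2)/4 = -¼*(-1) = ¼)
D(j) = 13/368 (D(j) = 1/(4*(92/13)) = (¼)*(13/92) = 13/368)
3653 + D(-125) = 3653 + 13/368 = 1344317/368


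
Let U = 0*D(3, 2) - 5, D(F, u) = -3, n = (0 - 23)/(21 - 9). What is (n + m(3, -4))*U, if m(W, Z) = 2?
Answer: -5/12 ≈ -0.41667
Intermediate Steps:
n = -23/12 ≈ -1.9167
U = -5 (U = 0*(-3) - 5 = 0 - 5 = -5)
(n + m(3, -4))*U = (-23/12 + 2)*(-5) = (1/12)*(-5) = -5/12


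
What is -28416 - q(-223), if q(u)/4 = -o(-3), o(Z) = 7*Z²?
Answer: -28164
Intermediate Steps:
q(u) = -252 (q(u) = 4*(-7*(-3)²) = 4*(-7*9) = 4*(-1*63) = 4*(-63) = -252)
-28416 - q(-223) = -28416 - 1*(-252) = -28416 + 252 = -28164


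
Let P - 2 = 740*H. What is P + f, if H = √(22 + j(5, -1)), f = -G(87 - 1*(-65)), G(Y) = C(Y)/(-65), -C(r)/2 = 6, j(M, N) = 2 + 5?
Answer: 118/65 + 740*√29 ≈ 3986.8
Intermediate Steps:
j(M, N) = 7
C(r) = -12 (C(r) = -2*6 = -12)
G(Y) = 12/65 (G(Y) = -12/(-65) = -12*(-1/65) = 12/65)
f = -12/65 (f = -1*12/65 = -12/65 ≈ -0.18462)
H = √29 (H = √(22 + 7) = √29 ≈ 5.3852)
P = 2 + 740*√29 ≈ 3987.0
P + f = (2 + 740*√29) - 12/65 = 118/65 + 740*√29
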